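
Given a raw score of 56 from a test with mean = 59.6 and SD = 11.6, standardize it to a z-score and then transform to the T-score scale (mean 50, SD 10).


z = (X - mean) / SD = (56 - 59.6) / 11.6
z = -3.6 / 11.6
z = -0.3103
T-score = T = 50 + 10z
Carry z at full precision (z = -3.6 / 11.6) into the conversion:
T-score = 50 + 10 * (-3.6 / 11.6) = 50 + -36 / 11.6
T-score = 50 + -3.1034
T-score = 46.8966

46.8966


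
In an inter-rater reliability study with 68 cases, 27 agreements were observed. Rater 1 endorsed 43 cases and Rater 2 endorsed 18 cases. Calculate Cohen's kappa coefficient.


P_o = 27/68 = 0.397059
P_e = (43*18 + 25*50) / 4624 = 0.437716
kappa = (P_o - P_e) / (1 - P_e)
kappa = (0.397059 - 0.437716) / (1 - 0.437716)
kappa = -0.0723

-0.0723


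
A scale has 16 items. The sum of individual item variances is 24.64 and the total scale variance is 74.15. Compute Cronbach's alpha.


alpha = (k/(k-1)) * (1 - sum(si^2)/s_total^2)
= (16/15) * (1 - 24.64/74.15)
alpha = 0.7122

0.7122


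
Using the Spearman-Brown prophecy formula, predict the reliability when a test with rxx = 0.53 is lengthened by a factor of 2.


r_new = (n * rxx) / (1 + (n-1) * rxx)
r_new = (2 * 0.53) / (1 + 1 * 0.53)
r_new = 1.06 / 1.53
r_new = 0.6928

0.6928


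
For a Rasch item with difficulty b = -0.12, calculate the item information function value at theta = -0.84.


P = 1/(1+exp(-(-0.84--0.12))) = 0.3274
I = P*(1-P) = 0.3274 * 0.6726
I = 0.2202

0.2202


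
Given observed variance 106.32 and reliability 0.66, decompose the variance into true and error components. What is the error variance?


var_true = rxx * var_obs = 0.66 * 106.32 = 70.1712
var_error = var_obs - var_true
var_error = 106.32 - 70.1712
var_error = 36.1488

36.1488


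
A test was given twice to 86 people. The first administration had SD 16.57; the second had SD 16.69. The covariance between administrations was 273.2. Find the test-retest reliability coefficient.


r = cov(X,Y) / (SD_X * SD_Y)
r = 273.2 / (16.57 * 16.69)
r = 273.2 / 276.5533
r = 0.9879

0.9879


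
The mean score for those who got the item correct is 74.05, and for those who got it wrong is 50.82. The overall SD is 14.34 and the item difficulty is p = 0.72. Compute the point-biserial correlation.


q = 1 - p = 0.28
rpb = ((M1 - M0) / SD) * sqrt(p * q)
rpb = ((74.05 - 50.82) / 14.34) * sqrt(0.72 * 0.28)
rpb = 0.7274

0.7274


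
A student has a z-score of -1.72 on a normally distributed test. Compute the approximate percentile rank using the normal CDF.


CDF(z) = 0.5 * (1 + erf(z/sqrt(2)))
erf(-1.2162) = -0.9146
CDF = 0.0427
Percentile rank = 0.0427 * 100 = 4.27

4.27


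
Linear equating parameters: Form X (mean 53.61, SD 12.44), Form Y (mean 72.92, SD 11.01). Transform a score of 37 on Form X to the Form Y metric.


slope = SD_Y / SD_X = 11.01 / 12.44 ~ 0.885
intercept = mean_Y - slope * mean_X = 72.92 - (11.01 / 12.44) * 53.61 ~ 25.4726
Y = slope * X + intercept. To avoid rounding drift from the rounded slope/intercept, evaluate the equivalent form Y = mean_Y + SD_Y * (X - mean_X) / SD_X at full precision:
Y = 72.92 + 11.01 * (37 - 53.61) / 12.44
Y = 72.92 - 11.01 * 16.61 / 12.44
Y = 72.92 - 182.8761 / 12.44
Y = 72.92 - 14.7007
Y = 58.2193

58.2193


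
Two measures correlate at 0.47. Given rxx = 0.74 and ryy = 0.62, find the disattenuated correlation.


r_corrected = rxy / sqrt(rxx * ryy)
= 0.47 / sqrt(0.74 * 0.62)
= 0.47 / sqrt(0.4588)
= 0.47 / 0.677348
r_corrected = 0.6939

0.6939


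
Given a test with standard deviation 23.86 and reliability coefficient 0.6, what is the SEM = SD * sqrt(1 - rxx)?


SEM = SD * sqrt(1 - rxx)
SEM = 23.86 * sqrt(1 - 0.6)
SEM = 23.86 * sqrt(0.4) = 23.86 * 0.632456
SEM = 15.0904

15.0904


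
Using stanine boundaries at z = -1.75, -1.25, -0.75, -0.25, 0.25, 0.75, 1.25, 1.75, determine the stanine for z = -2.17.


Stanine boundaries: [-1.75, -1.25, -0.75, -0.25, 0.25, 0.75, 1.25, 1.75]
z = -2.17
Check each boundary:
  z < -1.75
  z < -1.25
  z < -0.75
  z < -0.25
  z < 0.25
  z < 0.75
  z < 1.25
  z < 1.75
Highest qualifying boundary gives stanine = 1

1


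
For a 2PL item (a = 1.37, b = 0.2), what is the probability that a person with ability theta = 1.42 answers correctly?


a*(theta - b) = 1.37 * (1.42 - 0.2) = 1.6714
exp(-1.6714) = 0.188
P = 1 / (1 + 0.188)
P = 0.8418

0.8418


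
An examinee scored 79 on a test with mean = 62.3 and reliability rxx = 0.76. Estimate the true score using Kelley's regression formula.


T_est = rxx * X + (1 - rxx) * mean
T_est = 0.76 * 79 + 0.24 * 62.3
T_est = 60.04 + 14.952
T_est = 74.992

74.992


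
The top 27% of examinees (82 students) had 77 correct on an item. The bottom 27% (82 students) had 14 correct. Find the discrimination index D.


p_upper = 77/82 = 0.939
p_lower = 14/82 = 0.1707
D = 0.939 - 0.1707 = 0.7683

0.7683


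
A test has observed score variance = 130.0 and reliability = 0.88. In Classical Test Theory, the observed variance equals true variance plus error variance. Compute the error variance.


var_true = rxx * var_obs = 0.88 * 130.0 = 114.4
var_error = var_obs - var_true
var_error = 130.0 - 114.4
var_error = 15.6

15.6


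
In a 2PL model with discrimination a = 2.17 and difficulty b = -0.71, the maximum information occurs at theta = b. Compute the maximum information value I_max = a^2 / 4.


For 2PL, max info at theta = b = -0.71
I_max = a^2 / 4 = 2.17^2 / 4
= 4.7089 / 4
I_max = 1.1772

1.1772


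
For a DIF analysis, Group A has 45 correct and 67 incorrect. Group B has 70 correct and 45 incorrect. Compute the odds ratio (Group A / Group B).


Odds_A = 45/67 = 0.6716
Odds_B = 70/45 = 1.5556
OR = Odds_A / Odds_B = 0.6716 / 1.5556
Exactly, OR = (45 * 45) / (67 * 70) = 2025 / 4690
OR = 0.4318

0.4318


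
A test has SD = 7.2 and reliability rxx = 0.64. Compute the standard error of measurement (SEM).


SEM = SD * sqrt(1 - rxx)
SEM = 7.2 * sqrt(1 - 0.64)
SEM = 7.2 * sqrt(0.36) = 7.2 * 0.6
SEM = 4.32

4.32


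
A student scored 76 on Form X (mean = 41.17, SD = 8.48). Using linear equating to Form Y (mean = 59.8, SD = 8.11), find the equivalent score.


slope = SD_Y / SD_X = 8.11 / 8.48 ~ 0.9564
intercept = mean_Y - slope * mean_X = 59.8 - (8.11 / 8.48) * 41.17 ~ 20.4263
Y = slope * X + intercept. To avoid rounding drift from the rounded slope/intercept, evaluate the equivalent form Y = mean_Y + SD_Y * (X - mean_X) / SD_X at full precision:
Y = 59.8 + 8.11 * (76 - 41.17) / 8.48
Y = 59.8 + 8.11 * 34.83 / 8.48
Y = 59.8 + 282.4713 / 8.48
Y = 59.8 + 33.3103
Y = 93.1103

93.1103


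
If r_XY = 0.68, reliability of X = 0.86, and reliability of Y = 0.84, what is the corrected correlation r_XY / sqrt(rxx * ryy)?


r_corrected = rxy / sqrt(rxx * ryy)
= 0.68 / sqrt(0.86 * 0.84)
= 0.68 / sqrt(0.7224)
= 0.68 / 0.849941
r_corrected = 0.8001

0.8001


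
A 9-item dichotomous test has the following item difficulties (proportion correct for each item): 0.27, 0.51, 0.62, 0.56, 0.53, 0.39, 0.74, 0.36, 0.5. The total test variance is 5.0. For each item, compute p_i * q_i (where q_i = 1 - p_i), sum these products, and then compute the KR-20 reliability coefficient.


For each item, compute p_i * q_i:
  Item 1: 0.27 * 0.73 = 0.1971
  Item 2: 0.51 * 0.49 = 0.2499
  Item 3: 0.62 * 0.38 = 0.2356
  Item 4: 0.56 * 0.44 = 0.2464
  Item 5: 0.53 * 0.47 = 0.2491
  Item 6: 0.39 * 0.61 = 0.2379
  Item 7: 0.74 * 0.26 = 0.1924
  Item 8: 0.36 * 0.64 = 0.2304
  Item 9: 0.5 * 0.5 = 0.25
Sum(p_i * q_i) = 0.1971 + 0.2499 + 0.2356 + 0.2464 + 0.2491 + 0.2379 + 0.1924 + 0.2304 + 0.25 = 2.0888
KR-20 = (k/(k-1)) * (1 - Sum(p_i*q_i) / Var_total)
= (9/8) * (1 - 2.0888/5.0)
= 1.125 * 0.5822
KR-20 = 0.655

0.655


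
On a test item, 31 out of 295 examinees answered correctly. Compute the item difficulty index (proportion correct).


Item difficulty p = number correct / total examinees
p = 31 / 295
p = 0.1051

0.1051


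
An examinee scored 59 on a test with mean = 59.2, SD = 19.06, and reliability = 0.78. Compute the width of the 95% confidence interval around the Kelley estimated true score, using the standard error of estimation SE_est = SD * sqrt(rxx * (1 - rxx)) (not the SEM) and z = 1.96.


True score estimate = 0.78*59 + 0.22*59.2 = 59.044
SE_est = SD * sqrt(rxx * (1 - rxx)) = 19.06 * sqrt(0.78 * 0.22) = 19.06 * sqrt(0.1716) = 7.895535
CI = T_est +/- z * SE_est, so width = 2 * z * SE_est = 2 * 1.96 * 7.895535
Width = 30.9505

30.9505


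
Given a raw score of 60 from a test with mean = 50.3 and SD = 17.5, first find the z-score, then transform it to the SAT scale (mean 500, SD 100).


z = (X - mean) / SD = (60 - 50.3) / 17.5
z = 9.7 / 17.5
z = 0.5543
SAT-scale = SAT = 500 + 100z
Carry z at full precision (z = 9.7 / 17.5) into the conversion:
SAT-scale = 500 + 100 * (9.7 / 17.5) = 500 + 970 / 17.5
SAT-scale = 500 + 55.4286
SAT-scale = 555.4286

555.4286


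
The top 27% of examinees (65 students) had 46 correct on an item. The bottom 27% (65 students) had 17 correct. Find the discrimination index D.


p_upper = 46/65 = 0.7077
p_lower = 17/65 = 0.2615
D = 0.7077 - 0.2615 = 0.4462

0.4462


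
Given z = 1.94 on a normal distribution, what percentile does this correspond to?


CDF(z) = 0.5 * (1 + erf(z/sqrt(2)))
erf(1.3718) = 0.9476
CDF = 0.9738
Percentile rank = 0.9738 * 100 = 97.38

97.38


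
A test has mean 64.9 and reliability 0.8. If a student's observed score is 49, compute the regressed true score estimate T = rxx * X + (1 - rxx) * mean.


T_est = rxx * X + (1 - rxx) * mean
T_est = 0.8 * 49 + 0.2 * 64.9
T_est = 39.2 + 12.98
T_est = 52.18

52.18


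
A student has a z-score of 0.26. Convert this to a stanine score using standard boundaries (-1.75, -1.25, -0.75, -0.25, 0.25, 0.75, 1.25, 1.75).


Stanine boundaries: [-1.75, -1.25, -0.75, -0.25, 0.25, 0.75, 1.25, 1.75]
z = 0.26
Check each boundary:
  z >= -1.75 -> could be stanine 2
  z >= -1.25 -> could be stanine 3
  z >= -0.75 -> could be stanine 4
  z >= -0.25 -> could be stanine 5
  z >= 0.25 -> could be stanine 6
  z < 0.75
  z < 1.25
  z < 1.75
Highest qualifying boundary gives stanine = 6

6


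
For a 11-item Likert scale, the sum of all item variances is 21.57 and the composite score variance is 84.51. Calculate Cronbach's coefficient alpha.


alpha = (k/(k-1)) * (1 - sum(si^2)/s_total^2)
= (11/10) * (1 - 21.57/84.51)
alpha = 0.8192

0.8192


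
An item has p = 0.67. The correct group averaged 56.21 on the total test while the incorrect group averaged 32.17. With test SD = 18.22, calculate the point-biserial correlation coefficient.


q = 1 - p = 0.33
rpb = ((M1 - M0) / SD) * sqrt(p * q)
rpb = ((56.21 - 32.17) / 18.22) * sqrt(0.67 * 0.33)
rpb = 0.6204

0.6204


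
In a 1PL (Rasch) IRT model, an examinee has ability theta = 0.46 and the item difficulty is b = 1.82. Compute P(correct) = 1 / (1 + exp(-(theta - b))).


theta - b = 0.46 - 1.82 = -1.36
exp(-(theta - b)) = exp(1.36) = 3.8962
P = 1 / (1 + 3.8962)
P = 0.2042

0.2042


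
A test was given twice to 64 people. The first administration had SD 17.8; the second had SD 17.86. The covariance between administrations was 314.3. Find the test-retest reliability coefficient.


r = cov(X,Y) / (SD_X * SD_Y)
r = 314.3 / (17.8 * 17.86)
r = 314.3 / 317.908
r = 0.9887

0.9887


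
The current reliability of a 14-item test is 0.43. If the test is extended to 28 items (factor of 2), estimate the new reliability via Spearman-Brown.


r_new = (n * rxx) / (1 + (n-1) * rxx)
r_new = (2 * 0.43) / (1 + 1 * 0.43)
r_new = 0.86 / 1.43
r_new = 0.6014

0.6014


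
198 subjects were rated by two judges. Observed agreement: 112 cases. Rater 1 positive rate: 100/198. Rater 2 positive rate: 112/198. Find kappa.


P_o = 112/198 = 0.565657
P_e = (100*112 + 98*86) / 39204 = 0.500663
kappa = (P_o - P_e) / (1 - P_e)
kappa = (0.565657 - 0.500663) / (1 - 0.500663)
kappa = 0.1302

0.1302


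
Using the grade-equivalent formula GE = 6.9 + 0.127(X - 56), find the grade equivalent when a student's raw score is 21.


raw - median = 21 - 56 = -35
slope * diff = 0.127 * -35 = -4.445
GE = 6.9 + -4.445
GE = 2.455

2.455


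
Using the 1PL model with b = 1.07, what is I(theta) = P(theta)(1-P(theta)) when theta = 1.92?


P = 1/(1+exp(-(1.92-1.07))) = 0.7006
I = P*(1-P) = 0.7006 * 0.2994
I = 0.2098

0.2098


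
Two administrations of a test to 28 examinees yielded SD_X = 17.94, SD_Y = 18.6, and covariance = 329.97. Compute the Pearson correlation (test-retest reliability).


r = cov(X,Y) / (SD_X * SD_Y)
r = 329.97 / (17.94 * 18.6)
r = 329.97 / 333.684
r = 0.9889

0.9889


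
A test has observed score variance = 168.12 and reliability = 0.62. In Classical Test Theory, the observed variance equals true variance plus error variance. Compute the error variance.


var_true = rxx * var_obs = 0.62 * 168.12 = 104.2344
var_error = var_obs - var_true
var_error = 168.12 - 104.2344
var_error = 63.8856

63.8856


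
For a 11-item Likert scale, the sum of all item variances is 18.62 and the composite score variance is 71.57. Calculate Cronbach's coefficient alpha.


alpha = (k/(k-1)) * (1 - sum(si^2)/s_total^2)
= (11/10) * (1 - 18.62/71.57)
alpha = 0.8138

0.8138


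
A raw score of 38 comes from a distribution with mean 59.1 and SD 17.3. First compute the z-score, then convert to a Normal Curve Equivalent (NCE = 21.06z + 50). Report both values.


z = (X - mean) / SD = (38 - 59.1) / 17.3
z = -21.1 / 17.3
z = -1.2197
NCE = NCE = 21.06z + 50
Carry z at full precision (z = -21.1 / 17.3) into the conversion:
NCE = 21.06 * (-21.1 / 17.3) + 50 = -444.366 / 17.3 + 50
NCE = -25.6859 + 50
NCE = 24.3141

24.3141


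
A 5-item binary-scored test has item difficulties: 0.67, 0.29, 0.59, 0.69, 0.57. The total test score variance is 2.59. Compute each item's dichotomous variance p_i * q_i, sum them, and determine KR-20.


For each item, compute p_i * q_i:
  Item 1: 0.67 * 0.33 = 0.2211
  Item 2: 0.29 * 0.71 = 0.2059
  Item 3: 0.59 * 0.41 = 0.2419
  Item 4: 0.69 * 0.31 = 0.2139
  Item 5: 0.57 * 0.43 = 0.2451
Sum(p_i * q_i) = 0.2211 + 0.2059 + 0.2419 + 0.2139 + 0.2451 = 1.1279
KR-20 = (k/(k-1)) * (1 - Sum(p_i*q_i) / Var_total)
= (5/4) * (1 - 1.1279/2.59)
= 1.25 * 0.5645
KR-20 = 0.7056

0.7056


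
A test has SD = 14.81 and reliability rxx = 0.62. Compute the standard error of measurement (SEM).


SEM = SD * sqrt(1 - rxx)
SEM = 14.81 * sqrt(1 - 0.62)
SEM = 14.81 * sqrt(0.38) = 14.81 * 0.616441
SEM = 9.1295

9.1295


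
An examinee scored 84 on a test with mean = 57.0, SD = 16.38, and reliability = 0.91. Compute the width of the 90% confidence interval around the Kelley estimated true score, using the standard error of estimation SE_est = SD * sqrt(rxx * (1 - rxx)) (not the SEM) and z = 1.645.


True score estimate = 0.91*84 + 0.09*57.0 = 81.57
SE_est = SD * sqrt(rxx * (1 - rxx)) = 16.38 * sqrt(0.91 * 0.09) = 16.38 * sqrt(0.0819) = 4.687657
CI = T_est +/- z * SE_est, so width = 2 * z * SE_est = 2 * 1.645 * 4.687657
Width = 15.4224

15.4224


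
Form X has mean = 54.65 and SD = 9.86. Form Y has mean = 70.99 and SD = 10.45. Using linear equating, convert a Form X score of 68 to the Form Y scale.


slope = SD_Y / SD_X = 10.45 / 9.86 ~ 1.0598
intercept = mean_Y - slope * mean_X = 70.99 - (10.45 / 9.86) * 54.65 ~ 13.0699
Y = slope * X + intercept. To avoid rounding drift from the rounded slope/intercept, evaluate the equivalent form Y = mean_Y + SD_Y * (X - mean_X) / SD_X at full precision:
Y = 70.99 + 10.45 * (68 - 54.65) / 9.86
Y = 70.99 + 10.45 * 13.35 / 9.86
Y = 70.99 + 139.5075 / 9.86
Y = 70.99 + 14.1488
Y = 85.1388

85.1388


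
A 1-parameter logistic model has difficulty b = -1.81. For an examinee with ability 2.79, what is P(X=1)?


theta - b = 2.79 - -1.81 = 4.6
exp(-(theta - b)) = exp(-4.6) = 0.0101
P = 1 / (1 + 0.0101)
P = 0.99

0.99


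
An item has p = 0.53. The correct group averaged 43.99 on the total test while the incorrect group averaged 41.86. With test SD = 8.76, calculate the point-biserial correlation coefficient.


q = 1 - p = 0.47
rpb = ((M1 - M0) / SD) * sqrt(p * q)
rpb = ((43.99 - 41.86) / 8.76) * sqrt(0.53 * 0.47)
rpb = 0.1214

0.1214


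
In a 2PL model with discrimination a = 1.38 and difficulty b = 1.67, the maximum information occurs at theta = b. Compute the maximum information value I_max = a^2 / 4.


For 2PL, max info at theta = b = 1.67
I_max = a^2 / 4 = 1.38^2 / 4
= 1.9044 / 4
I_max = 0.4761

0.4761


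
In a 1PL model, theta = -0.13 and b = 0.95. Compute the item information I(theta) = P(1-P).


P = 1/(1+exp(-(-0.13-0.95))) = 0.2535
I = P*(1-P) = 0.2535 * 0.7465
I = 0.1892

0.1892


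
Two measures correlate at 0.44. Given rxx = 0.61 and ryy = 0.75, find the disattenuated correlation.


r_corrected = rxy / sqrt(rxx * ryy)
= 0.44 / sqrt(0.61 * 0.75)
= 0.44 / sqrt(0.4575)
= 0.44 / 0.676387
r_corrected = 0.6505

0.6505


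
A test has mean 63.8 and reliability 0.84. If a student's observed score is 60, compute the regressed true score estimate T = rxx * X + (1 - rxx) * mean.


T_est = rxx * X + (1 - rxx) * mean
T_est = 0.84 * 60 + 0.16 * 63.8
T_est = 50.4 + 10.208
T_est = 60.608

60.608


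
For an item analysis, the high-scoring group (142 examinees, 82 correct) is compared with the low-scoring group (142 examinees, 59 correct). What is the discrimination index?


p_upper = 82/142 = 0.5775
p_lower = 59/142 = 0.4155
D = 0.5775 - 0.4155 = 0.162

0.162


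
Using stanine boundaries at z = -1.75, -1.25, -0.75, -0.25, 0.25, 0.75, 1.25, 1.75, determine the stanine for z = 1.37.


Stanine boundaries: [-1.75, -1.25, -0.75, -0.25, 0.25, 0.75, 1.25, 1.75]
z = 1.37
Check each boundary:
  z >= -1.75 -> could be stanine 2
  z >= -1.25 -> could be stanine 3
  z >= -0.75 -> could be stanine 4
  z >= -0.25 -> could be stanine 5
  z >= 0.25 -> could be stanine 6
  z >= 0.75 -> could be stanine 7
  z >= 1.25 -> could be stanine 8
  z < 1.75
Highest qualifying boundary gives stanine = 8

8


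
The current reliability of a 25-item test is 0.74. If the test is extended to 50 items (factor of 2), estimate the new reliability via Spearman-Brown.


r_new = (n * rxx) / (1 + (n-1) * rxx)
r_new = (2 * 0.74) / (1 + 1 * 0.74)
r_new = 1.48 / 1.74
r_new = 0.8506

0.8506


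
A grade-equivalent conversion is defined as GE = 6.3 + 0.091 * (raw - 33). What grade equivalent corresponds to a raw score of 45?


raw - median = 45 - 33 = 12
slope * diff = 0.091 * 12 = 1.092
GE = 6.3 + 1.092
GE = 7.392

7.392


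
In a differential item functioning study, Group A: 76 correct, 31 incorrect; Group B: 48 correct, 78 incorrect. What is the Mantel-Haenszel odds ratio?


Odds_A = 76/31 = 2.4516
Odds_B = 48/78 = 0.6154
OR = Odds_A / Odds_B = 2.4516 / 0.6154
Exactly, OR = (76 * 78) / (31 * 48) = 5928 / 1488
OR = 3.9839

3.9839


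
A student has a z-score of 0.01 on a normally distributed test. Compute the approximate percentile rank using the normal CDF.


CDF(z) = 0.5 * (1 + erf(z/sqrt(2)))
erf(0.0071) = 0.008
CDF = 0.504
Percentile rank = 0.504 * 100 = 50.4

50.4


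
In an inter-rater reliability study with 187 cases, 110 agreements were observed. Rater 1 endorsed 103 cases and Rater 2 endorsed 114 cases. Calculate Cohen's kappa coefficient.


P_o = 110/187 = 0.588235
P_e = (103*114 + 84*73) / 34969 = 0.511138
kappa = (P_o - P_e) / (1 - P_e)
kappa = (0.588235 - 0.511138) / (1 - 0.511138)
kappa = 0.1577

0.1577


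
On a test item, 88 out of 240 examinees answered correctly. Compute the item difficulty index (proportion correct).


Item difficulty p = number correct / total examinees
p = 88 / 240
p = 0.3667

0.3667


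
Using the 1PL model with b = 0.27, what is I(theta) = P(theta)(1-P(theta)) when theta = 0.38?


P = 1/(1+exp(-(0.38-0.27))) = 0.5275
I = P*(1-P) = 0.5275 * 0.4725
I = 0.2492

0.2492


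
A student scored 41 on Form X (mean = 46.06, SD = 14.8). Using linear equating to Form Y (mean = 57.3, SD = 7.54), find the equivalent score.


slope = SD_Y / SD_X = 7.54 / 14.8 ~ 0.5095
intercept = mean_Y - slope * mean_X = 57.3 - (7.54 / 14.8) * 46.06 ~ 33.8343
Y = slope * X + intercept. To avoid rounding drift from the rounded slope/intercept, evaluate the equivalent form Y = mean_Y + SD_Y * (X - mean_X) / SD_X at full precision:
Y = 57.3 + 7.54 * (41 - 46.06) / 14.8
Y = 57.3 - 7.54 * 5.06 / 14.8
Y = 57.3 - 38.1524 / 14.8
Y = 57.3 - 2.5779
Y = 54.7221

54.7221


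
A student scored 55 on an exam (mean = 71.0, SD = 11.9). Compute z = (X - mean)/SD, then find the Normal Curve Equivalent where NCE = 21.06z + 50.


z = (X - mean) / SD = (55 - 71.0) / 11.9
z = -16.0 / 11.9
z = -1.3445
NCE = NCE = 21.06z + 50
Carry z at full precision (z = -16.0 / 11.9) into the conversion:
NCE = 21.06 * (-16.0 / 11.9) + 50 = -336.96 / 11.9 + 50
NCE = -28.316 + 50
NCE = 21.684

21.684


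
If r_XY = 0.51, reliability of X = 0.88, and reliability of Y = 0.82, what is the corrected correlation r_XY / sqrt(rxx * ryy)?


r_corrected = rxy / sqrt(rxx * ryy)
= 0.51 / sqrt(0.88 * 0.82)
= 0.51 / sqrt(0.7216)
= 0.51 / 0.84947
r_corrected = 0.6004

0.6004


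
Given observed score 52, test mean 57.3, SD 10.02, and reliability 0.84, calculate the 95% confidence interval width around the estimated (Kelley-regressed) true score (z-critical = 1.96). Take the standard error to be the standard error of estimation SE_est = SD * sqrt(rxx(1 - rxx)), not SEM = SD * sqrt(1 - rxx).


True score estimate = 0.84*52 + 0.16*57.3 = 52.848
SE_est = SD * sqrt(rxx * (1 - rxx)) = 10.02 * sqrt(0.84 * 0.16) = 10.02 * sqrt(0.1344) = 3.673393
CI = T_est +/- z * SE_est, so width = 2 * z * SE_est = 2 * 1.96 * 3.673393
Width = 14.3997

14.3997


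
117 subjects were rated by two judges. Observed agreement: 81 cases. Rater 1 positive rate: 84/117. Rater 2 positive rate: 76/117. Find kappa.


P_o = 81/117 = 0.692308
P_e = (84*76 + 33*41) / 13689 = 0.565198
kappa = (P_o - P_e) / (1 - P_e)
kappa = (0.692308 - 0.565198) / (1 - 0.565198)
kappa = 0.2923

0.2923


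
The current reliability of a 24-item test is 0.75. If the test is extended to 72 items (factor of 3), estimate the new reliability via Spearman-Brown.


r_new = (n * rxx) / (1 + (n-1) * rxx)
r_new = (3 * 0.75) / (1 + 2 * 0.75)
r_new = 2.25 / 2.5
r_new = 0.9

0.9


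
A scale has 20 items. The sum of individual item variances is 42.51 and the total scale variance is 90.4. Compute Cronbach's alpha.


alpha = (k/(k-1)) * (1 - sum(si^2)/s_total^2)
= (20/19) * (1 - 42.51/90.4)
alpha = 0.5576

0.5576


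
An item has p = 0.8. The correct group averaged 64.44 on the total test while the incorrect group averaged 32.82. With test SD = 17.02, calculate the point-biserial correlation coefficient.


q = 1 - p = 0.2
rpb = ((M1 - M0) / SD) * sqrt(p * q)
rpb = ((64.44 - 32.82) / 17.02) * sqrt(0.8 * 0.2)
rpb = 0.7431

0.7431


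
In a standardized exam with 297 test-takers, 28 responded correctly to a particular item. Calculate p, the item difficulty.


Item difficulty p = number correct / total examinees
p = 28 / 297
p = 0.0943

0.0943


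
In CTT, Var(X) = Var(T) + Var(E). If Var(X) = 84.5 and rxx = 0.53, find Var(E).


var_true = rxx * var_obs = 0.53 * 84.5 = 44.785
var_error = var_obs - var_true
var_error = 84.5 - 44.785
var_error = 39.715

39.715


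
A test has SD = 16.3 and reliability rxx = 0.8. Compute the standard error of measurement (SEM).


SEM = SD * sqrt(1 - rxx)
SEM = 16.3 * sqrt(1 - 0.8)
SEM = 16.3 * sqrt(0.2) = 16.3 * 0.447214
SEM = 7.2896

7.2896


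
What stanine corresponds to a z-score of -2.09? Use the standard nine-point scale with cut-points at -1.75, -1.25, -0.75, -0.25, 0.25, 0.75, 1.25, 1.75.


Stanine boundaries: [-1.75, -1.25, -0.75, -0.25, 0.25, 0.75, 1.25, 1.75]
z = -2.09
Check each boundary:
  z < -1.75
  z < -1.25
  z < -0.75
  z < -0.25
  z < 0.25
  z < 0.75
  z < 1.25
  z < 1.75
Highest qualifying boundary gives stanine = 1

1


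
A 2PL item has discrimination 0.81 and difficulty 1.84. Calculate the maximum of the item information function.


For 2PL, max info at theta = b = 1.84
I_max = a^2 / 4 = 0.81^2 / 4
= 0.6561 / 4
I_max = 0.164

0.164


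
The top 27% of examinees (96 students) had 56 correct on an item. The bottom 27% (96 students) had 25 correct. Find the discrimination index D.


p_upper = 56/96 = 0.5833
p_lower = 25/96 = 0.2604
D = 0.5833 - 0.2604 = 0.3229

0.3229


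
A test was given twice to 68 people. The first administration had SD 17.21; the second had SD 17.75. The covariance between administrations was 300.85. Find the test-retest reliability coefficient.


r = cov(X,Y) / (SD_X * SD_Y)
r = 300.85 / (17.21 * 17.75)
r = 300.85 / 305.4775
r = 0.9849

0.9849


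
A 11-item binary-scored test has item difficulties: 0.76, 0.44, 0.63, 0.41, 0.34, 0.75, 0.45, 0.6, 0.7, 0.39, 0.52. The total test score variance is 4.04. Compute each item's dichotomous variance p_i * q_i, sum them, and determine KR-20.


For each item, compute p_i * q_i:
  Item 1: 0.76 * 0.24 = 0.1824
  Item 2: 0.44 * 0.56 = 0.2464
  Item 3: 0.63 * 0.37 = 0.2331
  Item 4: 0.41 * 0.59 = 0.2419
  Item 5: 0.34 * 0.66 = 0.2244
  Item 6: 0.75 * 0.25 = 0.1875
  Item 7: 0.45 * 0.55 = 0.2475
  Item 8: 0.6 * 0.4 = 0.24
  Item 9: 0.7 * 0.3 = 0.21
  Item 10: 0.39 * 0.61 = 0.2379
  Item 11: 0.52 * 0.48 = 0.2496
Sum(p_i * q_i) = 0.1824 + 0.2464 + 0.2331 + 0.2419 + 0.2244 + 0.1875 + 0.2475 + 0.24 + 0.21 + 0.2379 + 0.2496 = 2.5007
KR-20 = (k/(k-1)) * (1 - Sum(p_i*q_i) / Var_total)
= (11/10) * (1 - 2.5007/4.04)
= 1.1 * 0.381
KR-20 = 0.4191

0.4191


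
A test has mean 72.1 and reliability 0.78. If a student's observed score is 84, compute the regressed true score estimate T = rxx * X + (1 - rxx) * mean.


T_est = rxx * X + (1 - rxx) * mean
T_est = 0.78 * 84 + 0.22 * 72.1
T_est = 65.52 + 15.862
T_est = 81.382

81.382


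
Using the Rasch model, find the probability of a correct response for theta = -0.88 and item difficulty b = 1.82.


theta - b = -0.88 - 1.82 = -2.7
exp(-(theta - b)) = exp(2.7) = 14.8797
P = 1 / (1 + 14.8797)
P = 0.063

0.063


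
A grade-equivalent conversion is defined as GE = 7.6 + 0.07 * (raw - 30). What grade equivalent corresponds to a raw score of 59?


raw - median = 59 - 30 = 29
slope * diff = 0.07 * 29 = 2.03
GE = 7.6 + 2.03
GE = 9.63

9.63


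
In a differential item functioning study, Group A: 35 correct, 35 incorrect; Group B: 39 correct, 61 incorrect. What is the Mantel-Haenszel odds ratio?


Odds_A = 35/35 = 1.0
Odds_B = 39/61 = 0.6393
OR = Odds_A / Odds_B = 1.0 / 0.6393
Exactly, OR = (35 * 61) / (35 * 39) = 2135 / 1365
OR = 1.5641

1.5641


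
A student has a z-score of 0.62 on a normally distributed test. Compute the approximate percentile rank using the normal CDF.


CDF(z) = 0.5 * (1 + erf(z/sqrt(2)))
erf(0.4384) = 0.4647
CDF = 0.7324
Percentile rank = 0.7324 * 100 = 73.24

73.24


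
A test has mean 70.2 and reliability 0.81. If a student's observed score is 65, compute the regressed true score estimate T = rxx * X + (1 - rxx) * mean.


T_est = rxx * X + (1 - rxx) * mean
T_est = 0.81 * 65 + 0.19 * 70.2
T_est = 52.65 + 13.338
T_est = 65.988

65.988


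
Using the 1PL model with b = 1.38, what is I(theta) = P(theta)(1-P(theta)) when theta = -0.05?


P = 1/(1+exp(-(-0.05-1.38))) = 0.1931
I = P*(1-P) = 0.1931 * 0.8069
I = 0.1558

0.1558


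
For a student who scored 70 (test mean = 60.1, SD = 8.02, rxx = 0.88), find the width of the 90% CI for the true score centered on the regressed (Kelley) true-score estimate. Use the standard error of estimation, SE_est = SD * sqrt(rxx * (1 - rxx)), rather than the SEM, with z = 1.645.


True score estimate = 0.88*70 + 0.12*60.1 = 68.812
SE_est = SD * sqrt(rxx * (1 - rxx)) = 8.02 * sqrt(0.88 * 0.12) = 8.02 * sqrt(0.1056) = 2.606192
CI = T_est +/- z * SE_est, so width = 2 * z * SE_est = 2 * 1.645 * 2.606192
Width = 8.5744

8.5744


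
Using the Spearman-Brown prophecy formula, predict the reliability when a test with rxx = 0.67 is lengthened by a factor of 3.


r_new = (n * rxx) / (1 + (n-1) * rxx)
r_new = (3 * 0.67) / (1 + 2 * 0.67)
r_new = 2.01 / 2.34
r_new = 0.859

0.859


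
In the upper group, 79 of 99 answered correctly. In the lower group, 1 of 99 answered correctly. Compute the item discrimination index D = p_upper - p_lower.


p_upper = 79/99 = 0.798
p_lower = 1/99 = 0.0101
D = 0.798 - 0.0101 = 0.7879

0.7879


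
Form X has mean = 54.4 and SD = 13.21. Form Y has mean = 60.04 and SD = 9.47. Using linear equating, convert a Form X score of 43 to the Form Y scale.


slope = SD_Y / SD_X = 9.47 / 13.21 ~ 0.7169
intercept = mean_Y - slope * mean_X = 60.04 - (9.47 / 13.21) * 54.4 ~ 21.0417
Y = slope * X + intercept. To avoid rounding drift from the rounded slope/intercept, evaluate the equivalent form Y = mean_Y + SD_Y * (X - mean_X) / SD_X at full precision:
Y = 60.04 + 9.47 * (43 - 54.4) / 13.21
Y = 60.04 - 9.47 * 11.4 / 13.21
Y = 60.04 - 107.958 / 13.21
Y = 60.04 - 8.1724
Y = 51.8676

51.8676


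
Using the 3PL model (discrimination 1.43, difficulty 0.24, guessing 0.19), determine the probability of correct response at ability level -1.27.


logit = 1.43*(-1.27 - 0.24) = -2.1593
P* = 1/(1 + exp(--2.1593)) = 0.1035
P = 0.19 + (1 - 0.19) * 0.1035
P = 0.2738

0.2738


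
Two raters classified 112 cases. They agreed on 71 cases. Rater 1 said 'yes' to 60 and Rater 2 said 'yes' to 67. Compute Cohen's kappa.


P_o = 71/112 = 0.633929
P_e = (60*67 + 52*45) / 12544 = 0.507015
kappa = (P_o - P_e) / (1 - P_e)
kappa = (0.633929 - 0.507015) / (1 - 0.507015)
kappa = 0.2574

0.2574


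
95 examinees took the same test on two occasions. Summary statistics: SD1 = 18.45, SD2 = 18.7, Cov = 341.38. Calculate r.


r = cov(X,Y) / (SD_X * SD_Y)
r = 341.38 / (18.45 * 18.7)
r = 341.38 / 345.015
r = 0.9895

0.9895


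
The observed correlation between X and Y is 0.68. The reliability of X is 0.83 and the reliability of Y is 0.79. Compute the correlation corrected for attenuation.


r_corrected = rxy / sqrt(rxx * ryy)
= 0.68 / sqrt(0.83 * 0.79)
= 0.68 / sqrt(0.6557)
= 0.68 / 0.809753
r_corrected = 0.8398

0.8398


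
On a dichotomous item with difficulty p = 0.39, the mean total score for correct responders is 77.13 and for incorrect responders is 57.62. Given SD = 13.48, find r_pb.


q = 1 - p = 0.61
rpb = ((M1 - M0) / SD) * sqrt(p * q)
rpb = ((77.13 - 57.62) / 13.48) * sqrt(0.39 * 0.61)
rpb = 0.7059

0.7059


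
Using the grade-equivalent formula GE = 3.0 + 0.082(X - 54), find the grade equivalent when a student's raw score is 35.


raw - median = 35 - 54 = -19
slope * diff = 0.082 * -19 = -1.558
GE = 3.0 + -1.558
GE = 1.442

1.442


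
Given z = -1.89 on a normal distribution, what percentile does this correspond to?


CDF(z) = 0.5 * (1 + erf(z/sqrt(2)))
erf(-1.3364) = -0.9412
CDF = 0.0294
Percentile rank = 0.0294 * 100 = 2.94

2.94


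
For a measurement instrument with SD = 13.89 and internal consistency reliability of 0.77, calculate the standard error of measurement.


SEM = SD * sqrt(1 - rxx)
SEM = 13.89 * sqrt(1 - 0.77)
SEM = 13.89 * sqrt(0.23) = 13.89 * 0.479583
SEM = 6.6614

6.6614


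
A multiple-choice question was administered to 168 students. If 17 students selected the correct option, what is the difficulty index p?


Item difficulty p = number correct / total examinees
p = 17 / 168
p = 0.1012

0.1012


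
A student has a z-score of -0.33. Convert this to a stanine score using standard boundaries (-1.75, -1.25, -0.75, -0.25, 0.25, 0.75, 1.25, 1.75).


Stanine boundaries: [-1.75, -1.25, -0.75, -0.25, 0.25, 0.75, 1.25, 1.75]
z = -0.33
Check each boundary:
  z >= -1.75 -> could be stanine 2
  z >= -1.25 -> could be stanine 3
  z >= -0.75 -> could be stanine 4
  z < -0.25
  z < 0.25
  z < 0.75
  z < 1.25
  z < 1.75
Highest qualifying boundary gives stanine = 4

4


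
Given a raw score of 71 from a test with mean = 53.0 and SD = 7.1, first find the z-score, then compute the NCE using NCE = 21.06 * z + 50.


z = (X - mean) / SD = (71 - 53.0) / 7.1
z = 18.0 / 7.1
z = 2.5352
NCE = NCE = 21.06z + 50
Carry z at full precision (z = 18.0 / 7.1) into the conversion:
NCE = 21.06 * (18.0 / 7.1) + 50 = 379.08 / 7.1 + 50
NCE = 53.3915 + 50
NCE = 103.3915

103.3915


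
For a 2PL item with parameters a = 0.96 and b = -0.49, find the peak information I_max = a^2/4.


For 2PL, max info at theta = b = -0.49
I_max = a^2 / 4 = 0.96^2 / 4
= 0.9216 / 4
I_max = 0.2304

0.2304


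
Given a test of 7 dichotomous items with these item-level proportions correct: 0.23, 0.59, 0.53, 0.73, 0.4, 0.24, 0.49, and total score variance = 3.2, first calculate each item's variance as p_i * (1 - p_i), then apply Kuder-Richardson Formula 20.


For each item, compute p_i * q_i:
  Item 1: 0.23 * 0.77 = 0.1771
  Item 2: 0.59 * 0.41 = 0.2419
  Item 3: 0.53 * 0.47 = 0.2491
  Item 4: 0.73 * 0.27 = 0.1971
  Item 5: 0.4 * 0.6 = 0.24
  Item 6: 0.24 * 0.76 = 0.1824
  Item 7: 0.49 * 0.51 = 0.2499
Sum(p_i * q_i) = 0.1771 + 0.2419 + 0.2491 + 0.1971 + 0.24 + 0.1824 + 0.2499 = 1.5375
KR-20 = (k/(k-1)) * (1 - Sum(p_i*q_i) / Var_total)
= (7/6) * (1 - 1.5375/3.2)
= 1.1667 * 0.5195
KR-20 = 0.6061

0.6061


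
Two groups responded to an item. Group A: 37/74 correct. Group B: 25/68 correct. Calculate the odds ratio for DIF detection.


Odds_A = 37/37 = 1.0
Odds_B = 25/43 = 0.5814
OR = Odds_A / Odds_B = 1.0 / 0.5814
Exactly, OR = (37 * 43) / (37 * 25) = 1591 / 925
OR = 1.72

1.72


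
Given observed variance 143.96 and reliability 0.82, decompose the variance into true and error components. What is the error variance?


var_true = rxx * var_obs = 0.82 * 143.96 = 118.0472
var_error = var_obs - var_true
var_error = 143.96 - 118.0472
var_error = 25.9128

25.9128


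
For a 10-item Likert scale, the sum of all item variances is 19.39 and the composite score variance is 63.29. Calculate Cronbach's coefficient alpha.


alpha = (k/(k-1)) * (1 - sum(si^2)/s_total^2)
= (10/9) * (1 - 19.39/63.29)
alpha = 0.7707

0.7707


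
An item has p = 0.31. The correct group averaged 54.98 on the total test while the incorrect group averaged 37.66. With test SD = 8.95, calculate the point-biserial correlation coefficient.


q = 1 - p = 0.69
rpb = ((M1 - M0) / SD) * sqrt(p * q)
rpb = ((54.98 - 37.66) / 8.95) * sqrt(0.31 * 0.69)
rpb = 0.895

0.895


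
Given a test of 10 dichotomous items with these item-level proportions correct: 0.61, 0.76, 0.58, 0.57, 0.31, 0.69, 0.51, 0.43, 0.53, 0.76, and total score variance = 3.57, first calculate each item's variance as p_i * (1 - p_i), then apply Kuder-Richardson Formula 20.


For each item, compute p_i * q_i:
  Item 1: 0.61 * 0.39 = 0.2379
  Item 2: 0.76 * 0.24 = 0.1824
  Item 3: 0.58 * 0.42 = 0.2436
  Item 4: 0.57 * 0.43 = 0.2451
  Item 5: 0.31 * 0.69 = 0.2139
  Item 6: 0.69 * 0.31 = 0.2139
  Item 7: 0.51 * 0.49 = 0.2499
  Item 8: 0.43 * 0.57 = 0.2451
  Item 9: 0.53 * 0.47 = 0.2491
  Item 10: 0.76 * 0.24 = 0.1824
Sum(p_i * q_i) = 0.2379 + 0.1824 + 0.2436 + 0.2451 + 0.2139 + 0.2139 + 0.2499 + 0.2451 + 0.2491 + 0.1824 = 2.2633
KR-20 = (k/(k-1)) * (1 - Sum(p_i*q_i) / Var_total)
= (10/9) * (1 - 2.2633/3.57)
= 1.1111 * 0.366
KR-20 = 0.4067

0.4067


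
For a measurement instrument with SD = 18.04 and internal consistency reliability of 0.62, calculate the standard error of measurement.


SEM = SD * sqrt(1 - rxx)
SEM = 18.04 * sqrt(1 - 0.62)
SEM = 18.04 * sqrt(0.38) = 18.04 * 0.616441
SEM = 11.1206

11.1206


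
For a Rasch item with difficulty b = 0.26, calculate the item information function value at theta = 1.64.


P = 1/(1+exp(-(1.64-0.26))) = 0.799
I = P*(1-P) = 0.799 * 0.201
I = 0.1606

0.1606


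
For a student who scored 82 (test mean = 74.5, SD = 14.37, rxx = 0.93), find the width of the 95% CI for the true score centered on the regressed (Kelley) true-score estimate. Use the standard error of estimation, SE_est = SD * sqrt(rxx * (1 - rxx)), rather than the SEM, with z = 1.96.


True score estimate = 0.93*82 + 0.07*74.5 = 81.475
SE_est = SD * sqrt(rxx * (1 - rxx)) = 14.37 * sqrt(0.93 * 0.07) = 14.37 * sqrt(0.0651) = 3.666463
CI = T_est +/- z * SE_est, so width = 2 * z * SE_est = 2 * 1.96 * 3.666463
Width = 14.3725

14.3725


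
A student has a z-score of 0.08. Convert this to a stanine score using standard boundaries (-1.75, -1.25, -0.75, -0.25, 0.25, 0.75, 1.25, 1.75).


Stanine boundaries: [-1.75, -1.25, -0.75, -0.25, 0.25, 0.75, 1.25, 1.75]
z = 0.08
Check each boundary:
  z >= -1.75 -> could be stanine 2
  z >= -1.25 -> could be stanine 3
  z >= -0.75 -> could be stanine 4
  z >= -0.25 -> could be stanine 5
  z < 0.25
  z < 0.75
  z < 1.25
  z < 1.75
Highest qualifying boundary gives stanine = 5

5


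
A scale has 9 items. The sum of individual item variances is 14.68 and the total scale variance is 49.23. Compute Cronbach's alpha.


alpha = (k/(k-1)) * (1 - sum(si^2)/s_total^2)
= (9/8) * (1 - 14.68/49.23)
alpha = 0.7895

0.7895


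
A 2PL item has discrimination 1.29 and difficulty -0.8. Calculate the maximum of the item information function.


For 2PL, max info at theta = b = -0.8
I_max = a^2 / 4 = 1.29^2 / 4
= 1.6641 / 4
I_max = 0.416

0.416


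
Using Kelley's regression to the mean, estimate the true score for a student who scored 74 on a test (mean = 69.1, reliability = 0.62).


T_est = rxx * X + (1 - rxx) * mean
T_est = 0.62 * 74 + 0.38 * 69.1
T_est = 45.88 + 26.258
T_est = 72.138

72.138


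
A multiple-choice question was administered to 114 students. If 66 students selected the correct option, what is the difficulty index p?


Item difficulty p = number correct / total examinees
p = 66 / 114
p = 0.5789

0.5789


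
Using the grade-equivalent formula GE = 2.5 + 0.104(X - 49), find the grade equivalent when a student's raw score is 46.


raw - median = 46 - 49 = -3
slope * diff = 0.104 * -3 = -0.312
GE = 2.5 + -0.312
GE = 2.188

2.188


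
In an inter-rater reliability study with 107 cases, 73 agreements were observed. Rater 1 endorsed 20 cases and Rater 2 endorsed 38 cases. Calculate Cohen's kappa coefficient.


P_o = 73/107 = 0.682243
P_e = (20*38 + 87*69) / 11449 = 0.590707
kappa = (P_o - P_e) / (1 - P_e)
kappa = (0.682243 - 0.590707) / (1 - 0.590707)
kappa = 0.2236

0.2236


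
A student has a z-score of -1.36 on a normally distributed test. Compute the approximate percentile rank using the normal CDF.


CDF(z) = 0.5 * (1 + erf(z/sqrt(2)))
erf(-0.9617) = -0.8262
CDF = 0.0869
Percentile rank = 0.0869 * 100 = 8.69

8.69


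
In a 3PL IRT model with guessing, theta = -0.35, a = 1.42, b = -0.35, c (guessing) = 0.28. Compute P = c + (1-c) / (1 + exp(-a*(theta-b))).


logit = 1.42*(-0.35 - -0.35) = 0.0
P* = 1/(1 + exp(-0.0)) = 0.5
P = 0.28 + (1 - 0.28) * 0.5
P = 0.64

0.64


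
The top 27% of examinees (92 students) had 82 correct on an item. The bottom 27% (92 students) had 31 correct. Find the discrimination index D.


p_upper = 82/92 = 0.8913
p_lower = 31/92 = 0.337
D = 0.8913 - 0.337 = 0.5543

0.5543


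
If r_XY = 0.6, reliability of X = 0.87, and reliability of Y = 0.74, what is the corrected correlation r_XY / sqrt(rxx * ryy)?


r_corrected = rxy / sqrt(rxx * ryy)
= 0.6 / sqrt(0.87 * 0.74)
= 0.6 / sqrt(0.6438)
= 0.6 / 0.802371
r_corrected = 0.7478

0.7478


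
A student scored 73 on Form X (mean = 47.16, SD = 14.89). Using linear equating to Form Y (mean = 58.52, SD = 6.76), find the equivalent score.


slope = SD_Y / SD_X = 6.76 / 14.89 ~ 0.454
intercept = mean_Y - slope * mean_X = 58.52 - (6.76 / 14.89) * 47.16 ~ 37.1096
Y = slope * X + intercept. To avoid rounding drift from the rounded slope/intercept, evaluate the equivalent form Y = mean_Y + SD_Y * (X - mean_X) / SD_X at full precision:
Y = 58.52 + 6.76 * (73 - 47.16) / 14.89
Y = 58.52 + 6.76 * 25.84 / 14.89
Y = 58.52 + 174.6784 / 14.89
Y = 58.52 + 11.7313
Y = 70.2513

70.2513


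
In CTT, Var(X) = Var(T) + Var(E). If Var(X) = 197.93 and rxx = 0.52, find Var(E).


var_true = rxx * var_obs = 0.52 * 197.93 = 102.9236
var_error = var_obs - var_true
var_error = 197.93 - 102.9236
var_error = 95.0064

95.0064
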